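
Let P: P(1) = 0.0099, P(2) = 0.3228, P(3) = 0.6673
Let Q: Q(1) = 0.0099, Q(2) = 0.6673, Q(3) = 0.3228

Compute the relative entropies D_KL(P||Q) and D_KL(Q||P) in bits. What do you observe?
D_KL(P||Q) = 0.3609 bits, D_KL(Q||P) = 0.3609 bits. The two directions give the same value here, because Q is a self-inverse relabeling of P; in general KL divergence is asymmetric.

D_KL(P||Q) = Σ P(x) log₂(P(x)/Q(x))

Computing term by term:
  P(1)·log₂(P(1)/Q(1)) = 0.0099·log₂(0.0099/0.0099) = 0.00000
  P(2)·log₂(P(2)/Q(2)) = 0.3228·log₂(0.3228/0.6673) = -0.33820
  P(3)·log₂(P(3)/Q(3)) = 0.6673·log₂(0.6673/0.3228) = 0.69913

D_KL(P||Q) = 0.00000 - 0.33820 + 0.69913 = 0.36093 ≈ 0.3609 bits

D_KL(Q||P) = Σ Q(x) log₂(Q(x)/P(x))

Computing term by term:
  Q(1)·log₂(Q(1)/P(1)) = 0.0099·log₂(0.0099/0.0099) = 0.00000
  Q(2)·log₂(Q(2)/P(2)) = 0.6673·log₂(0.6673/0.3228) = 0.69913
  Q(3)·log₂(Q(3)/P(3)) = 0.3228·log₂(0.3228/0.6673) = -0.33820

D_KL(Q||P) = 0.00000 + 0.69913 - 0.33820 = 0.36093 ≈ 0.3609 bits

These ARE equal here. Q is P with outcomes relabeled (Q(2) = P(3), Q(3) = P(2)) by a relabeling that is its own inverse, so the two sums contain exactly the same terms in a different order. This is a special case — KL divergence is not symmetric in general: D_KL(P||Q) ≠ D_KL(Q||P) for most P, Q.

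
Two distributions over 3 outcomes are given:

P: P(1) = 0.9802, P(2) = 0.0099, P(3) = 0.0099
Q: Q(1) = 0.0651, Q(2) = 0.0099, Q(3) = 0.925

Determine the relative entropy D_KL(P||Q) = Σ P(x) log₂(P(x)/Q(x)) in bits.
3.7701 bits

D_KL(P||Q) = Σ P(x) log₂(P(x)/Q(x))

Computing term by term:
  P(1)·log₂(P(1)/Q(1)) = 0.9802·log₂(0.9802/0.0651) = 3.83488
  P(2)·log₂(P(2)/Q(2)) = 0.0099·log₂(0.0099/0.0099) = 0.00000
  P(3)·log₂(P(3)/Q(3)) = 0.0099·log₂(0.0099/0.925) = -0.06480

D_KL(P||Q) = 3.83488 + 0.00000 - 0.06480 = 3.77008 ≈ 3.7701 bits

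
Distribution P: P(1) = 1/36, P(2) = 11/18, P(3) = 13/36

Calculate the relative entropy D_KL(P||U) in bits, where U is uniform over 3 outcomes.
0.4765 bits

U(i) = 1/3 for all i

D_KL(P||U) = Σ P(x) log₂(P(x) / (1/3))
           = Σ P(x) log₂(P(x)) + log₂(3)
           = log₂(3) - H(P)

H(P) = -Σ P(x) log₂(P(x)):
  -P(1)·log₂(P(1)) = -(1/36)·log₂(1/36) = 0.14361
  -P(2)·log₂(P(2)) = -(11/18)·log₂(11/18) = 0.43419
  -P(3)·log₂(P(3)) = -(13/36)·log₂(13/36) = 0.53065
H(P) = 0.14361 + 0.43419 + 0.53065 = 1.10845 bits

log₂(3) = 1.58496 bits

D_KL(P||U) = 1.58496 - 1.10845 = 0.47651 ≈ 0.4765 bits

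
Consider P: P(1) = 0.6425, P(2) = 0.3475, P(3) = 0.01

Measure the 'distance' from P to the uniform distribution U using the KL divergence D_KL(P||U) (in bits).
0.5786 bits

U(i) = 1/3 for all i

D_KL(P||U) = Σ P(x) log₂(P(x) / (1/3))
           = Σ P(x) log₂(P(x)) + log₂(3)
           = log₂(3) - H(P)

H(P) = -Σ P(x) log₂(P(x)):
  -P(1)·log₂(P(1)) = -(0.6425)·log₂(0.6425) = 0.41006
  -P(2)·log₂(P(2)) = -(0.3475)·log₂(0.3475) = 0.52991
  -P(3)·log₂(P(3)) = -(0.01)·log₂(0.01) = 0.06644
H(P) = 0.41006 + 0.52991 + 0.06644 = 1.00641 bits

log₂(3) = 1.58496 bits

D_KL(P||U) = 1.58496 - 1.00641 = 0.57855 ≈ 0.5786 bits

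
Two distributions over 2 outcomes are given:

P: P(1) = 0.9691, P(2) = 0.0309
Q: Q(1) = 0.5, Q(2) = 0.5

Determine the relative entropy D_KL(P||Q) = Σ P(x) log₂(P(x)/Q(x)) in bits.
0.8011 bits

D_KL(P||Q) = Σ P(x) log₂(P(x)/Q(x))

Computing term by term:
  P(1)·log₂(P(1)/Q(1)) = 0.9691·log₂(0.9691/0.5) = 0.92522
  P(2)·log₂(P(2)/Q(2)) = 0.0309·log₂(0.0309/0.5) = -0.12410

D_KL(P||Q) = 0.92522 - 0.12410 = 0.80112 ≈ 0.8011 bits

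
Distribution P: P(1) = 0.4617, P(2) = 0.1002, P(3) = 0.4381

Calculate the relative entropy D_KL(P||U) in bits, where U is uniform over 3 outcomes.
0.2160 bits

U(i) = 1/3 for all i

D_KL(P||U) = Σ P(x) log₂(P(x) / (1/3))
           = Σ P(x) log₂(P(x)) + log₂(3)
           = log₂(3) - H(P)

H(P) = -Σ P(x) log₂(P(x)):
  -P(1)·log₂(P(1)) = -(0.4617)·log₂(0.4617) = 0.51478
  -P(2)·log₂(P(2)) = -(0.1002)·log₂(0.1002) = 0.33257
  -P(3)·log₂(P(3)) = -(0.4381)·log₂(0.4381) = 0.52163
H(P) = 0.51478 + 0.33257 + 0.52163 = 1.36898 bits

log₂(3) = 1.58496 bits

D_KL(P||U) = 1.58496 - 1.36898 = 0.21598 ≈ 0.2160 bits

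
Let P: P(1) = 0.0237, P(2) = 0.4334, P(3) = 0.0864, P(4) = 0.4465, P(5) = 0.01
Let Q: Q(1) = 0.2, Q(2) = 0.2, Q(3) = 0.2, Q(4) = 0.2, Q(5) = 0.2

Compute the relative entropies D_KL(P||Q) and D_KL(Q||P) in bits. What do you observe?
D_KL(P||Q) = 0.7801 bits, D_KL(Q||P) = 1.2671 bits. The two directions give different values (D_KL(Q||P) exceeds D_KL(P||Q) by 0.4870 bits): KL divergence is asymmetric.

D_KL(P||Q) = Σ P(x) log₂(P(x)/Q(x))

Computing term by term:
  P(1)·log₂(P(1)/Q(1)) = 0.0237·log₂(0.0237/0.2) = -0.07293
  P(2)·log₂(P(2)/Q(2)) = 0.4334·log₂(0.4334/0.2) = 0.48354
  P(3)·log₂(P(3)/Q(3)) = 0.0864·log₂(0.0864/0.2) = -0.10462
  P(4)·log₂(P(4)/Q(4)) = 0.4465·log₂(0.4465/0.2) = 0.51734
  P(5)·log₂(P(5)/Q(5)) = 0.01·log₂(0.01/0.2) = -0.04322

D_KL(P||Q) = -0.07293 + 0.48354 - 0.10462 + 0.51734 - 0.04322 = 0.78011 ≈ 0.7801 bits

D_KL(Q||P) = Σ Q(x) log₂(Q(x)/P(x))

Computing term by term:
  Q(1)·log₂(Q(1)/P(1)) = 0.2·log₂(0.2/0.0237) = 0.61541
  Q(2)·log₂(Q(2)/P(2)) = 0.2·log₂(0.2/0.4334) = -0.22314
  Q(3)·log₂(Q(3)/P(3)) = 0.2·log₂(0.2/0.0864) = 0.24218
  Q(4)·log₂(Q(4)/P(4)) = 0.2·log₂(0.2/0.4465) = -0.23173
  Q(5)·log₂(Q(5)/P(5)) = 0.2·log₂(0.2/0.01) = 0.86439

D_KL(Q||P) = 0.61541 - 0.22314 + 0.24218 - 0.23173 + 0.86439 = 1.26711 ≈ 1.2671 bits

These are NOT equal (difference: 0.4870 bits). KL divergence is asymmetric: D_KL(P||Q) ≠ D_KL(Q||P) in general.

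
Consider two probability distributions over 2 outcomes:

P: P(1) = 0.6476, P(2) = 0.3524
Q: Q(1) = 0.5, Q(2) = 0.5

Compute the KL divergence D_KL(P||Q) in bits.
0.0638 bits

D_KL(P||Q) = Σ P(x) log₂(P(x)/Q(x))

Computing term by term:
  P(1)·log₂(P(1)/Q(1)) = 0.6476·log₂(0.6476/0.5) = 0.24167
  P(2)·log₂(P(2)/Q(2)) = 0.3524·log₂(0.3524/0.5) = -0.17786

D_KL(P||Q) = 0.24167 - 0.17786 = 0.06381 ≈ 0.0638 bits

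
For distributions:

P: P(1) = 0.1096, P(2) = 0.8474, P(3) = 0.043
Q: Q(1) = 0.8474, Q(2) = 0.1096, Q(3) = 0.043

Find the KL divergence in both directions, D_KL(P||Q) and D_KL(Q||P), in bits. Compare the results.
D_KL(P||Q) = 2.1771 bits, D_KL(Q||P) = 2.1771 bits. The two directions give exactly the same value for this pair.

D_KL(P||Q) = Σ P(x) log₂(P(x)/Q(x))

Computing term by term:
  P(1)·log₂(P(1)/Q(1)) = 0.1096·log₂(0.1096/0.8474) = -0.32341
  P(2)·log₂(P(2)/Q(2)) = 0.8474·log₂(0.8474/0.1096) = 2.50050
  P(3)·log₂(P(3)/Q(3)) = 0.043·log₂(0.043/0.043) = 0.00000

D_KL(P||Q) = -0.32341 + 2.50050 + 0.00000 = 2.17709 ≈ 2.1771 bits

D_KL(Q||P) = Σ Q(x) log₂(Q(x)/P(x))

Computing term by term:
  Q(1)·log₂(Q(1)/P(1)) = 0.8474·log₂(0.8474/0.1096) = 2.50050
  Q(2)·log₂(Q(2)/P(2)) = 0.1096·log₂(0.1096/0.8474) = -0.32341
  Q(3)·log₂(Q(3)/P(3)) = 0.043·log₂(0.043/0.043) = 0.00000

D_KL(Q||P) = 2.50050 - 0.32341 + 0.00000 = 2.17709 ≈ 2.1771 bits

These ARE equal here. Q is P with outcomes relabeled (Q(1) = P(2), Q(2) = P(1)) by a relabeling that is its own inverse, so the two sums contain exactly the same terms in a different order. This is a special case — KL divergence is not symmetric in general: D_KL(P||Q) ≠ D_KL(Q||P) for most P, Q.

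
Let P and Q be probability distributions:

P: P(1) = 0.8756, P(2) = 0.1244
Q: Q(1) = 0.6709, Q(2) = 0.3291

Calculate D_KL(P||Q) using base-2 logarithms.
0.1618 bits

D_KL(P||Q) = Σ P(x) log₂(P(x)/Q(x))

Computing term by term:
  P(1)·log₂(P(1)/Q(1)) = 0.8756·log₂(0.8756/0.6709) = 0.33638
  P(2)·log₂(P(2)/Q(2)) = 0.1244·log₂(0.1244/0.3291) = -0.17460

D_KL(P||Q) = 0.33638 - 0.17460 = 0.16178 ≈ 0.1618 bits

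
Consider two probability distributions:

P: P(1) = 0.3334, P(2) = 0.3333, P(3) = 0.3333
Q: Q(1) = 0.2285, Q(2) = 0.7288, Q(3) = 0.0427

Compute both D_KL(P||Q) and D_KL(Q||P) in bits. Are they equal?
D_KL(P||Q) = 0.7936 bits, D_KL(Q||P) = 0.5715 bits. No, they are not equal.

D_KL(P||Q) = Σ P(x) log₂(P(x)/Q(x))

Computing term by term:
  P(1)·log₂(P(1)/Q(1)) = 0.3334·log₂(0.3334/0.2285) = 0.18172
  P(2)·log₂(P(2)/Q(2)) = 0.3333·log₂(0.3333/0.7288) = -0.37620
  P(3)·log₂(P(3)/Q(3)) = 0.3333·log₂(0.3333/0.0427) = 0.98807

D_KL(P||Q) = 0.18172 - 0.37620 + 0.98807 = 0.79359 ≈ 0.7936 bits

D_KL(Q||P) = Σ Q(x) log₂(Q(x)/P(x))

Computing term by term:
  Q(1)·log₂(Q(1)/P(1)) = 0.2285·log₂(0.2285/0.3334) = -0.12455
  Q(2)·log₂(Q(2)/P(2)) = 0.7288·log₂(0.7288/0.3333) = 0.82260
  Q(3)·log₂(Q(3)/P(3)) = 0.0427·log₂(0.0427/0.3333) = -0.12658

D_KL(Q||P) = -0.12455 + 0.82260 - 0.12658 = 0.57147 ≈ 0.5715 bits

These are NOT equal (difference: 0.2221 bits). KL divergence is asymmetric: D_KL(P||Q) ≠ D_KL(Q||P) in general.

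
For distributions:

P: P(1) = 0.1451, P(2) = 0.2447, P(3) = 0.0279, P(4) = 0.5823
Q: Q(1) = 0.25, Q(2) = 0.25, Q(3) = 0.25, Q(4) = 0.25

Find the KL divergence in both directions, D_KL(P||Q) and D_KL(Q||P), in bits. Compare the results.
D_KL(P||Q) = 0.5006 bits, D_KL(Q||P) = 0.6899 bits. D_KL(Q||P) is larger than D_KL(P||Q) by 0.1893 bits; the two directions differ.

D_KL(P||Q) = Σ P(x) log₂(P(x)/Q(x))

Computing term by term:
  P(1)·log₂(P(1)/Q(1)) = 0.1451·log₂(0.1451/0.25) = -0.11389
  P(2)·log₂(P(2)/Q(2)) = 0.2447·log₂(0.2447/0.25) = -0.00756
  P(3)·log₂(P(3)/Q(3)) = 0.0279·log₂(0.0279/0.25) = -0.08826
  P(4)·log₂(P(4)/Q(4)) = 0.5823·log₂(0.5823/0.25) = 0.71031

D_KL(P||Q) = -0.11389 - 0.00756 - 0.08826 + 0.71031 = 0.50060 ≈ 0.5006 bits

D_KL(Q||P) = Σ Q(x) log₂(Q(x)/P(x))

Computing term by term:
  Q(1)·log₂(Q(1)/P(1)) = 0.25·log₂(0.25/0.1451) = 0.19622
  Q(2)·log₂(Q(2)/P(2)) = 0.25·log₂(0.25/0.2447) = 0.00773
  Q(3)·log₂(Q(3)/P(3)) = 0.25·log₂(0.25/0.0279) = 0.79090
  Q(4)·log₂(Q(4)/P(4)) = 0.25·log₂(0.25/0.5823) = -0.30496

D_KL(Q||P) = 0.19622 + 0.00773 + 0.79090 - 0.30496 = 0.68989 ≈ 0.6899 bits

These are NOT equal (difference: 0.1893 bits). KL divergence is asymmetric: D_KL(P||Q) ≠ D_KL(Q||P) in general.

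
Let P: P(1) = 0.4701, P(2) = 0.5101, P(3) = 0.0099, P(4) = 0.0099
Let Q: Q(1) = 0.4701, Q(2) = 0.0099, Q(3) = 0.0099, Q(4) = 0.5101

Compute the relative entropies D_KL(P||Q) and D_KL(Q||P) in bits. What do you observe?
D_KL(P||Q) = 2.8447 bits, D_KL(Q||P) = 2.8447 bits. The two directions give the same value here, because Q is a self-inverse relabeling of P; in general KL divergence is asymmetric.

D_KL(P||Q) = Σ P(x) log₂(P(x)/Q(x))

Computing term by term:
  P(1)·log₂(P(1)/Q(1)) = 0.4701·log₂(0.4701/0.4701) = 0.00000
  P(2)·log₂(P(2)/Q(2)) = 0.5101·log₂(0.5101/0.0099) = 2.90104
  P(3)·log₂(P(3)/Q(3)) = 0.0099·log₂(0.0099/0.0099) = 0.00000
  P(4)·log₂(P(4)/Q(4)) = 0.0099·log₂(0.0099/0.5101) = -0.05630

D_KL(P||Q) = 0.00000 + 2.90104 + 0.00000 - 0.05630 = 2.84474 ≈ 2.8447 bits

D_KL(Q||P) = Σ Q(x) log₂(Q(x)/P(x))

Computing term by term:
  Q(1)·log₂(Q(1)/P(1)) = 0.4701·log₂(0.4701/0.4701) = 0.00000
  Q(2)·log₂(Q(2)/P(2)) = 0.0099·log₂(0.0099/0.5101) = -0.05630
  Q(3)·log₂(Q(3)/P(3)) = 0.0099·log₂(0.0099/0.0099) = 0.00000
  Q(4)·log₂(Q(4)/P(4)) = 0.5101·log₂(0.5101/0.0099) = 2.90104

D_KL(Q||P) = 0.00000 - 0.05630 + 0.00000 + 2.90104 = 2.84474 ≈ 2.8447 bits

These ARE equal here. Q is P with outcomes relabeled (Q(2) = P(4), Q(4) = P(2)) by a relabeling that is its own inverse, so the two sums contain exactly the same terms in a different order. This is a special case — KL divergence is not symmetric in general: D_KL(P||Q) ≠ D_KL(Q||P) for most P, Q.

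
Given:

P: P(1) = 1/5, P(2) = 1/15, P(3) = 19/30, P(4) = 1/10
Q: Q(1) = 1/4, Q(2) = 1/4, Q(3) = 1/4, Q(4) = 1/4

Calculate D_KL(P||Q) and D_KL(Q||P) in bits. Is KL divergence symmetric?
D_KL(P||Q) = 0.5256 bits, D_KL(Q||P) = 0.5524 bits. No, KL divergence is not symmetric.

D_KL(P||Q) = Σ P(x) log₂(P(x)/Q(x))

Computing term by term:
  P(1)·log₂(P(1)/Q(1)) = (1/5)·log₂((1/5)/(1/4)) = -0.06439
  P(2)·log₂(P(2)/Q(2)) = (1/15)·log₂((1/15)/(1/4)) = -0.12713
  P(3)·log₂(P(3)/Q(3)) = (19/30)·log₂((19/30)/(1/4)) = 0.84932
  P(4)·log₂(P(4)/Q(4)) = (1/10)·log₂((1/10)/(1/4)) = -0.13219

D_KL(P||Q) = -0.06439 - 0.12713 + 0.84932 - 0.13219 = 0.52561 ≈ 0.5256 bits

D_KL(Q||P) = Σ Q(x) log₂(Q(x)/P(x))

Computing term by term:
  Q(1)·log₂(Q(1)/P(1)) = (1/4)·log₂((1/4)/(1/5)) = 0.08048
  Q(2)·log₂(Q(2)/P(2)) = (1/4)·log₂((1/4)/(1/15)) = 0.47672
  Q(3)·log₂(Q(3)/P(3)) = (1/4)·log₂((1/4)/(19/30)) = -0.33526
  Q(4)·log₂(Q(4)/P(4)) = (1/4)·log₂((1/4)/(1/10)) = 0.33048

D_KL(Q||P) = 0.08048 + 0.47672 - 0.33526 + 0.33048 = 0.55242 ≈ 0.5524 bits

These are NOT equal (difference: 0.0268 bits). KL divergence is asymmetric: D_KL(P||Q) ≠ D_KL(Q||P) in general.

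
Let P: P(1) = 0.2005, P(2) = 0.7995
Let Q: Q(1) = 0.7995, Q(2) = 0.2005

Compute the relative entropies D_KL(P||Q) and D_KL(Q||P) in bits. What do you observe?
D_KL(P||Q) = 1.1953 bits, D_KL(Q||P) = 1.1953 bits. The two directions give the same value here, because Q is a self-inverse relabeling of P; in general KL divergence is asymmetric.

D_KL(P||Q) = Σ P(x) log₂(P(x)/Q(x))

Computing term by term:
  P(1)·log₂(P(1)/Q(1)) = 0.2005·log₂(0.2005/0.7995) = -0.40010
  P(2)·log₂(P(2)/Q(2)) = 0.7995·log₂(0.7995/0.2005) = 1.59540

D_KL(P||Q) = -0.40010 + 1.59540 = 1.19530 ≈ 1.1953 bits

D_KL(Q||P) = Σ Q(x) log₂(Q(x)/P(x))

Computing term by term:
  Q(1)·log₂(Q(1)/P(1)) = 0.7995·log₂(0.7995/0.2005) = 1.59540
  Q(2)·log₂(Q(2)/P(2)) = 0.2005·log₂(0.2005/0.7995) = -0.40010

D_KL(Q||P) = 1.59540 - 0.40010 = 1.19530 ≈ 1.1953 bits

These ARE equal here. Q is P with outcomes relabeled (Q(1) = P(2), Q(2) = P(1)) by a relabeling that is its own inverse, so the two sums contain exactly the same terms in a different order. This is a special case — KL divergence is not symmetric in general: D_KL(P||Q) ≠ D_KL(Q||P) for most P, Q.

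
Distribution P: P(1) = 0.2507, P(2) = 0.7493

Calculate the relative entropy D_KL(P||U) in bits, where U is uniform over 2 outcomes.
0.1876 bits

U(i) = 1/2 for all i

D_KL(P||U) = Σ P(x) log₂(P(x) / (1/2))
           = Σ P(x) log₂(P(x)) + log₂(2)
           = log₂(2) - H(P)

H(P) = -Σ P(x) log₂(P(x)):
  -P(1)·log₂(P(1)) = -(0.2507)·log₂(0.2507) = 0.50039
  -P(2)·log₂(P(2)) = -(0.7493)·log₂(0.7493) = 0.31200
H(P) = 0.50039 + 0.31200 = 0.81239 bits

log₂(2) = 1.00000 bits

D_KL(P||U) = 1.00000 - 0.81239 = 0.18761 ≈ 0.1876 bits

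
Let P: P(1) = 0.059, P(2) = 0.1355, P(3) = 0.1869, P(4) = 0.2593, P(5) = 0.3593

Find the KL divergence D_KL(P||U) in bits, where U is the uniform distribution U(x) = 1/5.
0.2025 bits

U(i) = 1/5 for all i

D_KL(P||U) = Σ P(x) log₂(P(x) / (1/5))
           = Σ P(x) log₂(P(x)) + log₂(5)
           = log₂(5) - H(P)

H(P) = -Σ P(x) log₂(P(x)):
  -P(1)·log₂(P(1)) = -(0.059)·log₂(0.059) = 0.24091
  -P(2)·log₂(P(2)) = -(0.1355)·log₂(0.1355) = 0.39073
  -P(3)·log₂(P(3)) = -(0.1869)·log₂(0.1869) = 0.45223
  -P(4)·log₂(P(4)) = -(0.2593)·log₂(0.2593) = 0.50494
  -P(5)·log₂(P(5)) = -(0.3593)·log₂(0.3593) = 0.53059
H(P) = 0.24091 + 0.39073 + 0.45223 + 0.50494 + 0.53059 = 2.11940 bits

log₂(5) = 2.32193 bits

D_KL(P||U) = 2.32193 - 2.11940 = 0.20253 ≈ 0.2025 bits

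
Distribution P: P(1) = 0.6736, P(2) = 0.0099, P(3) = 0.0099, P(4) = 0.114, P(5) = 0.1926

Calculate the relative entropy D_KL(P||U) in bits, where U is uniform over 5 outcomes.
0.9913 bits

U(i) = 1/5 for all i

D_KL(P||U) = Σ P(x) log₂(P(x) / (1/5))
           = Σ P(x) log₂(P(x)) + log₂(5)
           = log₂(5) - H(P)

H(P) = -Σ P(x) log₂(P(x)):
  -P(1)·log₂(P(1)) = -(0.6736)·log₂(0.6736) = 0.38398
  -P(2)·log₂(P(2)) = -(0.0099)·log₂(0.0099) = 0.06592
  -P(3)·log₂(P(3)) = -(0.0099)·log₂(0.0099) = 0.06592
  -P(4)·log₂(P(4)) = -(0.114)·log₂(0.114) = 0.35715
  -P(5)·log₂(P(5)) = -(0.1926)·log₂(0.1926) = 0.45768
H(P) = 0.38398 + 0.06592 + 0.06592 + 0.35715 + 0.45768 = 1.33065 bits

log₂(5) = 2.32193 bits

D_KL(P||U) = 2.32193 - 1.33065 = 0.99128 ≈ 0.9913 bits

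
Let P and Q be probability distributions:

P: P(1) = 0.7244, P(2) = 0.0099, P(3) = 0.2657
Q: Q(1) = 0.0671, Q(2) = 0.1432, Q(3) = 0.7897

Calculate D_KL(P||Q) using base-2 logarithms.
2.0307 bits

D_KL(P||Q) = Σ P(x) log₂(P(x)/Q(x))

Computing term by term:
  P(1)·log₂(P(1)/Q(1)) = 0.7244·log₂(0.7244/0.0671) = 2.48643
  P(2)·log₂(P(2)/Q(2)) = 0.0099·log₂(0.0099/0.1432) = -0.03816
  P(3)·log₂(P(3)/Q(3)) = 0.2657·log₂(0.2657/0.7897) = -0.41755

D_KL(P||Q) = 2.48643 - 0.03816 - 0.41755 = 2.03072 ≈ 2.0307 bits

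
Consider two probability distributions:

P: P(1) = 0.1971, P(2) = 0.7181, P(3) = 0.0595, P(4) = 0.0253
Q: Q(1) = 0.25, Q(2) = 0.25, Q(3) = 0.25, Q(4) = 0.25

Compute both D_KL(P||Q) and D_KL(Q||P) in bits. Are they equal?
D_KL(P||Q) = 0.8187 bits, D_KL(Q||P) = 1.0491 bits. No, they are not equal.

D_KL(P||Q) = Σ P(x) log₂(P(x)/Q(x))

Computing term by term:
  P(1)·log₂(P(1)/Q(1)) = 0.1971·log₂(0.1971/0.25) = -0.06761
  P(2)·log₂(P(2)/Q(2)) = 0.7181·log₂(0.7181/0.25) = 1.09313
  P(3)·log₂(P(3)/Q(3)) = 0.0595·log₂(0.0595/0.25) = -0.12322
  P(4)·log₂(P(4)/Q(4)) = 0.0253·log₂(0.0253/0.25) = -0.08361

D_KL(P||Q) = -0.06761 + 1.09313 - 0.12322 - 0.08361 = 0.81869 ≈ 0.8187 bits

D_KL(Q||P) = Σ Q(x) log₂(Q(x)/P(x))

Computing term by term:
  Q(1)·log₂(Q(1)/P(1)) = 0.25·log₂(0.25/0.1971) = 0.08575
  Q(2)·log₂(Q(2)/P(2)) = 0.25·log₂(0.25/0.7181) = -0.38056
  Q(3)·log₂(Q(3)/P(3)) = 0.25·log₂(0.25/0.0595) = 0.51774
  Q(4)·log₂(Q(4)/P(4)) = 0.25·log₂(0.25/0.0253) = 0.82618

D_KL(Q||P) = 0.08575 - 0.38056 + 0.51774 + 0.82618 = 1.04911 ≈ 1.0491 bits

These are NOT equal (difference: 0.2304 bits). KL divergence is asymmetric: D_KL(P||Q) ≠ D_KL(Q||P) in general.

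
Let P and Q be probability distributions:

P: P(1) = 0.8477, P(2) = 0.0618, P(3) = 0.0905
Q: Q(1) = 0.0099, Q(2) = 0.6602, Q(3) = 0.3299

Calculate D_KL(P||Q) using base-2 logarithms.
5.0622 bits

D_KL(P||Q) = Σ P(x) log₂(P(x)/Q(x))

Computing term by term:
  P(1)·log₂(P(1)/Q(1)) = 0.8477·log₂(0.8477/0.0099) = 5.44222
  P(2)·log₂(P(2)/Q(2)) = 0.0618·log₂(0.0618/0.6602) = -0.21118
  P(3)·log₂(P(3)/Q(3)) = 0.0905·log₂(0.0905/0.3299) = -0.16888

D_KL(P||Q) = 5.44222 - 0.21118 - 0.16888 = 5.06216 ≈ 5.0622 bits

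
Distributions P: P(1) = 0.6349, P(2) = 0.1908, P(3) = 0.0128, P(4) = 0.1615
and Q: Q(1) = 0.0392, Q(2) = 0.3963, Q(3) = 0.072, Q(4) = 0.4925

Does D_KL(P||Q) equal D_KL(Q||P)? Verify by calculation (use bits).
D_KL(P||Q) = 2.0579 bits, D_KL(Q||P) = 1.2321 bits. No — D_KL(P||Q) ≠ D_KL(Q||P) for this pair.

D_KL(P||Q) = Σ P(x) log₂(P(x)/Q(x))

Computing term by term:
  P(1)·log₂(P(1)/Q(1)) = 0.6349·log₂(0.6349/0.0392) = 2.55078
  P(2)·log₂(P(2)/Q(2)) = 0.1908·log₂(0.1908/0.3963) = -0.20120
  P(3)·log₂(P(3)/Q(3)) = 0.0128·log₂(0.0128/0.072) = -0.03190
  P(4)·log₂(P(4)/Q(4)) = 0.1615·log₂(0.1615/0.4925) = -0.25979

D_KL(P||Q) = 2.55078 - 0.20120 - 0.03190 - 0.25979 = 2.05789 ≈ 2.0579 bits

D_KL(Q||P) = Σ Q(x) log₂(Q(x)/P(x))

Computing term by term:
  Q(1)·log₂(Q(1)/P(1)) = 0.0392·log₂(0.0392/0.6349) = -0.15749
  Q(2)·log₂(Q(2)/P(2)) = 0.3963·log₂(0.3963/0.1908) = 0.41791
  Q(3)·log₂(Q(3)/P(3)) = 0.072·log₂(0.072/0.0128) = 0.17941
  Q(4)·log₂(Q(4)/P(4)) = 0.4925·log₂(0.4925/0.1615) = 0.79223

D_KL(Q||P) = -0.15749 + 0.41791 + 0.17941 + 0.79223 = 1.23206 ≈ 1.2321 bits

These are NOT equal (difference: 0.8258 bits). KL divergence is asymmetric: D_KL(P||Q) ≠ D_KL(Q||P) in general.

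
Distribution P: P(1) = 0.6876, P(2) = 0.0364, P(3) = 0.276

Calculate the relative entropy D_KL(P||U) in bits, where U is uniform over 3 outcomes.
0.5268 bits

U(i) = 1/3 for all i

D_KL(P||U) = Σ P(x) log₂(P(x) / (1/3))
           = Σ P(x) log₂(P(x)) + log₂(3)
           = log₂(3) - H(P)

H(P) = -Σ P(x) log₂(P(x)):
  -P(1)·log₂(P(1)) = -(0.6876)·log₂(0.6876) = 0.37155
  -P(2)·log₂(P(2)) = -(0.0364)·log₂(0.0364) = 0.17399
  -P(3)·log₂(P(3)) = -(0.276)·log₂(0.276) = 0.51260
H(P) = 0.37155 + 0.17399 + 0.51260 = 1.05814 bits

log₂(3) = 1.58496 bits

D_KL(P||U) = 1.58496 - 1.05814 = 0.52682 ≈ 0.5268 bits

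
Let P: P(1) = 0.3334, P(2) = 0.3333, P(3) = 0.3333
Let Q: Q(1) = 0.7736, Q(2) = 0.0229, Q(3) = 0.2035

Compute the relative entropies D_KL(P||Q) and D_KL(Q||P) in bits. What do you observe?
D_KL(P||Q) = 1.1201 bits, D_KL(Q||P) = 0.7061 bits. The two directions give different values (D_KL(P||Q) exceeds D_KL(Q||P) by 0.4140 bits): KL divergence is asymmetric.

D_KL(P||Q) = Σ P(x) log₂(P(x)/Q(x))

Computing term by term:
  P(1)·log₂(P(1)/Q(1)) = 0.3334·log₂(0.3334/0.7736) = -0.40486
  P(2)·log₂(P(2)/Q(2)) = 0.3333·log₂(0.3333/0.0229) = 1.28767
  P(3)·log₂(P(3)/Q(3)) = 0.3333·log₂(0.3333/0.2035) = 0.23724

D_KL(P||Q) = -0.40486 + 1.28767 + 0.23724 = 1.12005 ≈ 1.1201 bits

D_KL(Q||P) = Σ Q(x) log₂(Q(x)/P(x))

Computing term by term:
  Q(1)·log₂(Q(1)/P(1)) = 0.7736·log₂(0.7736/0.3334) = 0.93941
  Q(2)·log₂(Q(2)/P(2)) = 0.0229·log₂(0.0229/0.3333) = -0.08847
  Q(3)·log₂(Q(3)/P(3)) = 0.2035·log₂(0.2035/0.3333) = -0.14485

D_KL(Q||P) = 0.93941 - 0.08847 - 0.14485 = 0.70609 ≈ 0.7061 bits

These are NOT equal (difference: 0.4140 bits). KL divergence is asymmetric: D_KL(P||Q) ≠ D_KL(Q||P) in general.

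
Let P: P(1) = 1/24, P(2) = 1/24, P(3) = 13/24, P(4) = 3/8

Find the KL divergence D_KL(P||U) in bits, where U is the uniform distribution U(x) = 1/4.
0.6082 bits

U(i) = 1/4 for all i

D_KL(P||U) = Σ P(x) log₂(P(x) / (1/4))
           = Σ P(x) log₂(P(x)) + log₂(4)
           = log₂(4) - H(P)

H(P) = -Σ P(x) log₂(P(x)):
  -P(1)·log₂(P(1)) = -(1/24)·log₂(1/24) = 0.19104
  -P(2)·log₂(P(2)) = -(1/24)·log₂(1/24) = 0.19104
  -P(3)·log₂(P(3)) = -(13/24)·log₂(13/24) = 0.47912
  -P(4)·log₂(P(4)) = -(3/8)·log₂(3/8) = 0.53064
H(P) = 0.19104 + 0.19104 + 0.47912 + 0.53064 = 1.39184 bits

log₂(4) = 2.00000 bits

D_KL(P||U) = 2.00000 - 1.39184 = 0.60816 ≈ 0.6082 bits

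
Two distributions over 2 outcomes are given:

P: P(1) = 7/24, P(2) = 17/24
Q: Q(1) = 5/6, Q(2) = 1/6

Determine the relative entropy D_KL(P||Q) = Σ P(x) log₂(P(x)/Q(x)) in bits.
1.0369 bits

D_KL(P||Q) = Σ P(x) log₂(P(x)/Q(x))

Computing term by term:
  P(1)·log₂(P(1)/Q(1)) = (7/24)·log₂((7/24)/(5/6)) = -0.44175
  P(2)·log₂(P(2)/Q(2)) = (17/24)·log₂((17/24)/(1/6)) = 1.47862

D_KL(P||Q) = -0.44175 + 1.47862 = 1.03687 ≈ 1.0369 bits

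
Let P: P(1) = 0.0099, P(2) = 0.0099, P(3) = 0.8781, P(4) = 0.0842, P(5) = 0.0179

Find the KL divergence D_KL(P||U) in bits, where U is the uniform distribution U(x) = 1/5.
1.6209 bits

U(i) = 1/5 for all i

D_KL(P||U) = Σ P(x) log₂(P(x) / (1/5))
           = Σ P(x) log₂(P(x)) + log₂(5)
           = log₂(5) - H(P)

H(P) = -Σ P(x) log₂(P(x)):
  -P(1)·log₂(P(1)) = -(0.0099)·log₂(0.0099) = 0.06592
  -P(2)·log₂(P(2)) = -(0.0099)·log₂(0.0099) = 0.06592
  -P(3)·log₂(P(3)) = -(0.8781)·log₂(0.8781) = 0.16468
  -P(4)·log₂(P(4)) = -(0.0842)·log₂(0.0842) = 0.30060
  -P(5)·log₂(P(5)) = -(0.0179)·log₂(0.0179) = 0.10389
H(P) = 0.06592 + 0.06592 + 0.16468 + 0.30060 + 0.10389 = 0.70101 bits

log₂(5) = 2.32193 bits

D_KL(P||U) = 2.32193 - 0.70101 = 1.62092 ≈ 1.6209 bits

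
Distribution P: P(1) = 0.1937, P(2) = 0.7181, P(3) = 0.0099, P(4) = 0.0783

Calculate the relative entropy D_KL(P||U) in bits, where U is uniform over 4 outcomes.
0.8446 bits

U(i) = 1/4 for all i

D_KL(P||U) = Σ P(x) log₂(P(x) / (1/4))
           = Σ P(x) log₂(P(x)) + log₂(4)
           = log₂(4) - H(P)

H(P) = -Σ P(x) log₂(P(x)):
  -P(1)·log₂(P(1)) = -(0.1937)·log₂(0.1937) = 0.45870
  -P(2)·log₂(P(2)) = -(0.7181)·log₂(0.7181) = 0.34307
  -P(3)·log₂(P(3)) = -(0.0099)·log₂(0.0099) = 0.06592
  -P(4)·log₂(P(4)) = -(0.0783)·log₂(0.0783) = 0.28774
H(P) = 0.45870 + 0.34307 + 0.06592 + 0.28774 = 1.15543 bits

log₂(4) = 2.00000 bits

D_KL(P||U) = 2.00000 - 1.15543 = 0.84457 ≈ 0.8446 bits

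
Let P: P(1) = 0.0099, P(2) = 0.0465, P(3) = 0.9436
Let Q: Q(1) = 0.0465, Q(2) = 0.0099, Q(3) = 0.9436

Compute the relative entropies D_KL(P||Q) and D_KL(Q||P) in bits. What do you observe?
D_KL(P||Q) = 0.0817 bits, D_KL(Q||P) = 0.0817 bits. The two directions give the same value here, because Q is a self-inverse relabeling of P; in general KL divergence is asymmetric.

D_KL(P||Q) = Σ P(x) log₂(P(x)/Q(x))

Computing term by term:
  P(1)·log₂(P(1)/Q(1)) = 0.0099·log₂(0.0099/0.0465) = -0.02209
  P(2)·log₂(P(2)/Q(2)) = 0.0465·log₂(0.0465/0.0099) = 0.10378
  P(3)·log₂(P(3)/Q(3)) = 0.9436·log₂(0.9436/0.9436) = 0.00000

D_KL(P||Q) = -0.02209 + 0.10378 + 0.00000 = 0.08169 ≈ 0.0817 bits

D_KL(Q||P) = Σ Q(x) log₂(Q(x)/P(x))

Computing term by term:
  Q(1)·log₂(Q(1)/P(1)) = 0.0465·log₂(0.0465/0.0099) = 0.10378
  Q(2)·log₂(Q(2)/P(2)) = 0.0099·log₂(0.0099/0.0465) = -0.02209
  Q(3)·log₂(Q(3)/P(3)) = 0.9436·log₂(0.9436/0.9436) = 0.00000

D_KL(Q||P) = 0.10378 - 0.02209 + 0.00000 = 0.08169 ≈ 0.0817 bits

These ARE equal here. Q is P with outcomes relabeled (Q(1) = P(2), Q(2) = P(1)) by a relabeling that is its own inverse, so the two sums contain exactly the same terms in a different order. This is a special case — KL divergence is not symmetric in general: D_KL(P||Q) ≠ D_KL(Q||P) for most P, Q.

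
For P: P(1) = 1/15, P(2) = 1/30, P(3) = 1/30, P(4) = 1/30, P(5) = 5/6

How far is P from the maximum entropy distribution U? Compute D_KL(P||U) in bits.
1.3516 bits

U(i) = 1/5 for all i

D_KL(P||U) = Σ P(x) log₂(P(x) / (1/5))
           = Σ P(x) log₂(P(x)) + log₂(5)
           = log₂(5) - H(P)

H(P) = -Σ P(x) log₂(P(x)):
  -P(1)·log₂(P(1)) = -(1/15)·log₂(1/15) = 0.26046
  -P(2)·log₂(P(2)) = -(1/30)·log₂(1/30) = 0.16356
  -P(3)·log₂(P(3)) = -(1/30)·log₂(1/30) = 0.16356
  -P(4)·log₂(P(4)) = -(1/30)·log₂(1/30) = 0.16356
  -P(5)·log₂(P(5)) = -(5/6)·log₂(5/6) = 0.21920
H(P) = 0.26046 + 0.16356 + 0.16356 + 0.16356 + 0.21920 = 0.97034 bits

log₂(5) = 2.32193 bits

D_KL(P||U) = 2.32193 - 0.97034 = 1.35159 ≈ 1.3516 bits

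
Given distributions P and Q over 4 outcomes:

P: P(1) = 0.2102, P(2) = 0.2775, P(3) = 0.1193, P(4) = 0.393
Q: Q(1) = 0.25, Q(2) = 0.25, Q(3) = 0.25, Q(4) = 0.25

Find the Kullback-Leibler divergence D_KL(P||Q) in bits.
0.1183 bits

D_KL(P||Q) = Σ P(x) log₂(P(x)/Q(x))

Computing term by term:
  P(1)·log₂(P(1)/Q(1)) = 0.2102·log₂(0.2102/0.25) = -0.05258
  P(2)·log₂(P(2)/Q(2)) = 0.2775·log₂(0.2775/0.25) = 0.04178
  P(3)·log₂(P(3)/Q(3)) = 0.1193·log₂(0.1193/0.25) = -0.12733
  P(4)·log₂(P(4)/Q(4)) = 0.393·log₂(0.393/0.25) = 0.25647

D_KL(P||Q) = -0.05258 + 0.04178 - 0.12733 + 0.25647 = 0.11834 ≈ 0.1183 bits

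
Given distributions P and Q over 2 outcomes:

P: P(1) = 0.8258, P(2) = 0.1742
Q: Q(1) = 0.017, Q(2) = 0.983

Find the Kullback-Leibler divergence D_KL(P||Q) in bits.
4.1914 bits

D_KL(P||Q) = Σ P(x) log₂(P(x)/Q(x))

Computing term by term:
  P(1)·log₂(P(1)/Q(1)) = 0.8258·log₂(0.8258/0.017) = 4.62629
  P(2)·log₂(P(2)/Q(2)) = 0.1742·log₂(0.1742/0.983) = -0.43488

D_KL(P||Q) = 4.62629 - 0.43488 = 4.19141 ≈ 4.1914 bits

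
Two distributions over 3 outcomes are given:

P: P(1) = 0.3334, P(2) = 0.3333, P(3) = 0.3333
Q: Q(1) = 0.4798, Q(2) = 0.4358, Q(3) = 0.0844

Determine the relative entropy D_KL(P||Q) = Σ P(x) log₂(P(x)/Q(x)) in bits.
0.3564 bits

D_KL(P||Q) = Σ P(x) log₂(P(x)/Q(x))

Computing term by term:
  P(1)·log₂(P(1)/Q(1)) = 0.3334·log₂(0.3334/0.4798) = -0.17509
  P(2)·log₂(P(2)/Q(2)) = 0.3333·log₂(0.3333/0.4358) = -0.12894
  P(3)·log₂(P(3)/Q(3)) = 0.3333·log₂(0.3333/0.0844) = 0.66044

D_KL(P||Q) = -0.17509 - 0.12894 + 0.66044 = 0.35641 ≈ 0.3564 bits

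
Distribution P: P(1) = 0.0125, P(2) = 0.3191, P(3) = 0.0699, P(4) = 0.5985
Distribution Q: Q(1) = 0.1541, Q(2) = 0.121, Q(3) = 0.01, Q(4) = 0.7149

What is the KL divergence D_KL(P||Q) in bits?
0.4438 bits

D_KL(P||Q) = Σ P(x) log₂(P(x)/Q(x))

Computing term by term:
  P(1)·log₂(P(1)/Q(1)) = 0.0125·log₂(0.0125/0.1541) = -0.04530
  P(2)·log₂(P(2)/Q(2)) = 0.3191·log₂(0.3191/0.121) = 0.44642
  P(3)·log₂(P(3)/Q(3)) = 0.0699·log₂(0.0699/0.01) = 0.19609
  P(4)·log₂(P(4)/Q(4)) = 0.5985·log₂(0.5985/0.7149) = -0.15345

D_KL(P||Q) = -0.04530 + 0.44642 + 0.19609 - 0.15345 = 0.44376 ≈ 0.4438 bits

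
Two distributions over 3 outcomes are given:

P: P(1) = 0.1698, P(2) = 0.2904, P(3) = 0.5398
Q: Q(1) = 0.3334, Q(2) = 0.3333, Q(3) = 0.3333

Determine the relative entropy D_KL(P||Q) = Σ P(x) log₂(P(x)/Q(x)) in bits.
0.1525 bits

D_KL(P||Q) = Σ P(x) log₂(P(x)/Q(x))

Computing term by term:
  P(1)·log₂(P(1)/Q(1)) = 0.1698·log₂(0.1698/0.3334) = -0.16529
  P(2)·log₂(P(2)/Q(2)) = 0.2904·log₂(0.2904/0.3333) = -0.05773
  P(3)·log₂(P(3)/Q(3)) = 0.5398·log₂(0.5398/0.3333) = 0.37549

D_KL(P||Q) = -0.16529 - 0.05773 + 0.37549 = 0.15247 ≈ 0.1525 bits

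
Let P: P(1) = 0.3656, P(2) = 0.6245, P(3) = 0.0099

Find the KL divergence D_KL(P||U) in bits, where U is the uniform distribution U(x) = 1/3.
0.5641 bits

U(i) = 1/3 for all i

D_KL(P||U) = Σ P(x) log₂(P(x) / (1/3))
           = Σ P(x) log₂(P(x)) + log₂(3)
           = log₂(3) - H(P)

H(P) = -Σ P(x) log₂(P(x)):
  -P(1)·log₂(P(1)) = -(0.3656)·log₂(0.3656) = 0.53073
  -P(2)·log₂(P(2)) = -(0.6245)·log₂(0.6245) = 0.42418
  -P(3)·log₂(P(3)) = -(0.0099)·log₂(0.0099) = 0.06592
H(P) = 0.53073 + 0.42418 + 0.06592 = 1.02083 bits

log₂(3) = 1.58496 bits

D_KL(P||U) = 1.58496 - 1.02083 = 0.56413 ≈ 0.5641 bits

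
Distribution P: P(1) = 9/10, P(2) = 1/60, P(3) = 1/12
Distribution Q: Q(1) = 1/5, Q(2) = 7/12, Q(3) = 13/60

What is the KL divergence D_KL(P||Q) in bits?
1.7526 bits

D_KL(P||Q) = Σ P(x) log₂(P(x)/Q(x))

Computing term by term:
  P(1)·log₂(P(1)/Q(1)) = (9/10)·log₂((9/10)/(1/5)) = 1.95293
  P(2)·log₂(P(2)/Q(2)) = (1/60)·log₂((1/60)/(7/12)) = -0.08549
  P(3)·log₂(P(3)/Q(3)) = (1/12)·log₂((1/12)/(13/60)) = -0.11488

D_KL(P||Q) = 1.95293 - 0.08549 - 0.11488 = 1.75256 ≈ 1.7526 bits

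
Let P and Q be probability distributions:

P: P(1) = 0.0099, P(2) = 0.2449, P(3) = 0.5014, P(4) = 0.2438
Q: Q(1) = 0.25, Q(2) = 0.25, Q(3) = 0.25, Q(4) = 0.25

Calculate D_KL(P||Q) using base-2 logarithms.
0.4412 bits

D_KL(P||Q) = Σ P(x) log₂(P(x)/Q(x))

Computing term by term:
  P(1)·log₂(P(1)/Q(1)) = 0.0099·log₂(0.0099/0.25) = -0.04612
  P(2)·log₂(P(2)/Q(2)) = 0.2449·log₂(0.2449/0.25) = -0.00728
  P(3)·log₂(P(3)/Q(3)) = 0.5014·log₂(0.5014/0.25) = 0.50342
  P(4)·log₂(P(4)/Q(4)) = 0.2438·log₂(0.2438/0.25) = -0.00883

D_KL(P||Q) = -0.04612 - 0.00728 + 0.50342 - 0.00883 = 0.44119 ≈ 0.4412 bits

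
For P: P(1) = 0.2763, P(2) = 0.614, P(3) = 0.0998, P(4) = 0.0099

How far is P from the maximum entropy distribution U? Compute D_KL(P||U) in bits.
0.6575 bits

U(i) = 1/4 for all i

D_KL(P||U) = Σ P(x) log₂(P(x) / (1/4))
           = Σ P(x) log₂(P(x)) + log₂(4)
           = log₂(4) - H(P)

H(P) = -Σ P(x) log₂(P(x)):
  -P(1)·log₂(P(1)) = -(0.2763)·log₂(0.2763) = 0.51273
  -P(2)·log₂(P(2)) = -(0.614)·log₂(0.614) = 0.43207
  -P(3)·log₂(P(3)) = -(0.0998)·log₂(0.0998) = 0.33182
  -P(4)·log₂(P(4)) = -(0.0099)·log₂(0.0099) = 0.06592
H(P) = 0.51273 + 0.43207 + 0.33182 + 0.06592 = 1.34254 bits

log₂(4) = 2.00000 bits

D_KL(P||U) = 2.00000 - 1.34254 = 0.65746 ≈ 0.6575 bits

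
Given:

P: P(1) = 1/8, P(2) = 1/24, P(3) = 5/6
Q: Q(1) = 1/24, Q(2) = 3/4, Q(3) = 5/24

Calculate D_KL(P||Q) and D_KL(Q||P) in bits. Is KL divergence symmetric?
D_KL(P||Q) = 1.6910 bits, D_KL(Q||P) = 2.6447 bits. No, KL divergence is not symmetric.

D_KL(P||Q) = Σ P(x) log₂(P(x)/Q(x))

Computing term by term:
  P(1)·log₂(P(1)/Q(1)) = (1/8)·log₂((1/8)/(1/24)) = 0.19812
  P(2)·log₂(P(2)/Q(2)) = (1/24)·log₂((1/24)/(3/4)) = -0.17375
  P(3)·log₂(P(3)/Q(3)) = (5/6)·log₂((5/6)/(5/24)) = 1.66667

D_KL(P||Q) = 0.19812 - 0.17375 + 1.66667 = 1.69104 ≈ 1.6910 bits

D_KL(Q||P) = Σ Q(x) log₂(Q(x)/P(x))

Computing term by term:
  Q(1)·log₂(Q(1)/P(1)) = (1/24)·log₂((1/24)/(1/8)) = -0.06604
  Q(2)·log₂(Q(2)/P(2)) = (3/4)·log₂((3/4)/(1/24)) = 3.12744
  Q(3)·log₂(Q(3)/P(3)) = (5/24)·log₂((5/24)/(5/6)) = -0.41667

D_KL(Q||P) = -0.06604 + 3.12744 - 0.41667 = 2.64473 ≈ 2.6447 bits

These are NOT equal (difference: 0.9537 bits). KL divergence is asymmetric: D_KL(P||Q) ≠ D_KL(Q||P) in general.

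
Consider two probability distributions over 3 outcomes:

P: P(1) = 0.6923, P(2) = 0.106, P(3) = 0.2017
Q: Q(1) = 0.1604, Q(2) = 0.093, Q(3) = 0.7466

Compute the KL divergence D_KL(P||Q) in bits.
1.0997 bits

D_KL(P||Q) = Σ P(x) log₂(P(x)/Q(x))

Computing term by term:
  P(1)·log₂(P(1)/Q(1)) = 0.6923·log₂(0.6923/0.1604) = 1.46056
  P(2)·log₂(P(2)/Q(2)) = 0.106·log₂(0.106/0.093) = 0.02001
  P(3)·log₂(P(3)/Q(3)) = 0.2017·log₂(0.2017/0.7466) = -0.38083

D_KL(P||Q) = 1.46056 + 0.02001 - 0.38083 = 1.09974 ≈ 1.0997 bits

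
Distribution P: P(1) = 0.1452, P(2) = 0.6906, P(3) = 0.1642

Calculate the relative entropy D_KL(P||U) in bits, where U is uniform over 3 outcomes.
0.3839 bits

U(i) = 1/3 for all i

D_KL(P||U) = Σ P(x) log₂(P(x) / (1/3))
           = Σ P(x) log₂(P(x)) + log₂(3)
           = log₂(3) - H(P)

H(P) = -Σ P(x) log₂(P(x)):
  -P(1)·log₂(P(1)) = -(0.1452)·log₂(0.1452) = 0.40422
  -P(2)·log₂(P(2)) = -(0.6906)·log₂(0.6906) = 0.36883
  -P(3)·log₂(P(3)) = -(0.1642)·log₂(0.1642) = 0.42798
H(P) = 0.40422 + 0.36883 + 0.42798 = 1.20103 bits

log₂(3) = 1.58496 bits

D_KL(P||U) = 1.58496 - 1.20103 = 0.38393 ≈ 0.3839 bits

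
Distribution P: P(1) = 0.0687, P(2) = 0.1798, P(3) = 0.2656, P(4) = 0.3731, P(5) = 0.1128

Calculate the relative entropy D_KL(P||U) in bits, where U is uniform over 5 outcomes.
0.2176 bits

U(i) = 1/5 for all i

D_KL(P||U) = Σ P(x) log₂(P(x) / (1/5))
           = Σ P(x) log₂(P(x)) + log₂(5)
           = log₂(5) - H(P)

H(P) = -Σ P(x) log₂(P(x)):
  -P(1)·log₂(P(1)) = -(0.0687)·log₂(0.0687) = 0.26543
  -P(2)·log₂(P(2)) = -(0.1798)·log₂(0.1798) = 0.44510
  -P(3)·log₂(P(3)) = -(0.2656)·log₂(0.2656) = 0.50801
  -P(4)·log₂(P(4)) = -(0.3731)·log₂(0.3731) = 0.53068
  -P(5)·log₂(P(5)) = -(0.1128)·log₂(0.1128) = 0.35511
H(P) = 0.26543 + 0.44510 + 0.50801 + 0.53068 + 0.35511 = 2.10433 bits

log₂(5) = 2.32193 bits

D_KL(P||U) = 2.32193 - 2.10433 = 0.21760 ≈ 0.2176 bits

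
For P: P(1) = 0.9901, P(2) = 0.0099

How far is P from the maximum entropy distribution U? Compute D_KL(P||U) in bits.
0.9199 bits

U(i) = 1/2 for all i

D_KL(P||U) = Σ P(x) log₂(P(x) / (1/2))
           = Σ P(x) log₂(P(x)) + log₂(2)
           = log₂(2) - H(P)

H(P) = -Σ P(x) log₂(P(x)):
  -P(1)·log₂(P(1)) = -(0.9901)·log₂(0.9901) = 0.01421
  -P(2)·log₂(P(2)) = -(0.0099)·log₂(0.0099) = 0.06592
H(P) = 0.01421 + 0.06592 = 0.08013 bits

log₂(2) = 1.00000 bits

D_KL(P||U) = 1.00000 - 0.08013 = 0.91987 ≈ 0.9199 bits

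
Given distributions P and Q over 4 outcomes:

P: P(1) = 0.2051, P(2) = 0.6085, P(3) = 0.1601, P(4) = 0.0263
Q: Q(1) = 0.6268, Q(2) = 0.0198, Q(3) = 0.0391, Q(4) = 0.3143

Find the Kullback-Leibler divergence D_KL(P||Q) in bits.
2.9079 bits

D_KL(P||Q) = Σ P(x) log₂(P(x)/Q(x))

Computing term by term:
  P(1)·log₂(P(1)/Q(1)) = 0.2051·log₂(0.2051/0.6268) = -0.33056
  P(2)·log₂(P(2)/Q(2)) = 0.6085·log₂(0.6085/0.0198) = 3.00702
  P(3)·log₂(P(3)/Q(3)) = 0.1601·log₂(0.1601/0.0391) = 0.32560
  P(4)·log₂(P(4)/Q(4)) = 0.0263·log₂(0.0263/0.3143) = -0.09413

D_KL(P||Q) = -0.33056 + 3.00702 + 0.32560 - 0.09413 = 2.90793 ≈ 2.9079 bits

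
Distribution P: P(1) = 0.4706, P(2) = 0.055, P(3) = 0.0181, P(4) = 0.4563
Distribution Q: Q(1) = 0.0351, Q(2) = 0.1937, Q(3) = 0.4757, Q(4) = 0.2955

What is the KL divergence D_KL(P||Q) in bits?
1.8631 bits

D_KL(P||Q) = Σ P(x) log₂(P(x)/Q(x))

Computing term by term:
  P(1)·log₂(P(1)/Q(1)) = 0.4706·log₂(0.4706/0.0351) = 1.76238
  P(2)·log₂(P(2)/Q(2)) = 0.055·log₂(0.055/0.1937) = -0.09990
  P(3)·log₂(P(3)/Q(3)) = 0.0181·log₂(0.0181/0.4757) = -0.08536
  P(4)·log₂(P(4)/Q(4)) = 0.4563·log₂(0.4563/0.2955) = 0.28602

D_KL(P||Q) = 1.76238 - 0.09990 - 0.08536 + 0.28602 = 1.86314 ≈ 1.8631 bits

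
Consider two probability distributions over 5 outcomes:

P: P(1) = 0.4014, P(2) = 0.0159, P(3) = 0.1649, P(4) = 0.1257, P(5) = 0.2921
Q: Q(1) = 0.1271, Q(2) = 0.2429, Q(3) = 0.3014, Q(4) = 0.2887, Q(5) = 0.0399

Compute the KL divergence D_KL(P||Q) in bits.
1.1481 bits

D_KL(P||Q) = Σ P(x) log₂(P(x)/Q(x))

Computing term by term:
  P(1)·log₂(P(1)/Q(1)) = 0.4014·log₂(0.4014/0.1271) = 0.66595
  P(2)·log₂(P(2)/Q(2)) = 0.0159·log₂(0.0159/0.2429) = -0.06254
  P(3)·log₂(P(3)/Q(3)) = 0.1649·log₂(0.1649/0.3014) = -0.14348
  P(4)·log₂(P(4)/Q(4)) = 0.1257·log₂(0.1257/0.2887) = -0.15079
  P(5)·log₂(P(5)/Q(5)) = 0.2921·log₂(0.2921/0.0399) = 0.83891

D_KL(P||Q) = 0.66595 - 0.06254 - 0.14348 - 0.15079 + 0.83891 = 1.14805 ≈ 1.1481 bits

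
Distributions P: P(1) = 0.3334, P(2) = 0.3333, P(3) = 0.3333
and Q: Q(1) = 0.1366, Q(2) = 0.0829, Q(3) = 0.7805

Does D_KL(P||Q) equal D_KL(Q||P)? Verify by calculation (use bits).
D_KL(P||Q) = 0.6891 bits, D_KL(Q||P) = 0.6159 bits. No — D_KL(P||Q) ≠ D_KL(Q||P) for this pair.

D_KL(P||Q) = Σ P(x) log₂(P(x)/Q(x))

Computing term by term:
  P(1)·log₂(P(1)/Q(1)) = 0.3334·log₂(0.3334/0.1366) = 0.42918
  P(2)·log₂(P(2)/Q(2)) = 0.3333·log₂(0.3333/0.0829) = 0.66906
  P(3)·log₂(P(3)/Q(3)) = 0.3333·log₂(0.3333/0.7805) = -0.40915

D_KL(P||Q) = 0.42918 + 0.66906 - 0.40915 = 0.68909 ≈ 0.6891 bits

D_KL(Q||P) = Σ Q(x) log₂(Q(x)/P(x))

Computing term by term:
  Q(1)·log₂(Q(1)/P(1)) = 0.1366·log₂(0.1366/0.3334) = -0.17584
  Q(2)·log₂(Q(2)/P(2)) = 0.0829·log₂(0.0829/0.3333) = -0.16641
  Q(3)·log₂(Q(3)/P(3)) = 0.7805·log₂(0.7805/0.3333) = 0.95812

D_KL(Q||P) = -0.17584 - 0.16641 + 0.95812 = 0.61587 ≈ 0.6159 bits

These are NOT equal (difference: 0.0732 bits). KL divergence is asymmetric: D_KL(P||Q) ≠ D_KL(Q||P) in general.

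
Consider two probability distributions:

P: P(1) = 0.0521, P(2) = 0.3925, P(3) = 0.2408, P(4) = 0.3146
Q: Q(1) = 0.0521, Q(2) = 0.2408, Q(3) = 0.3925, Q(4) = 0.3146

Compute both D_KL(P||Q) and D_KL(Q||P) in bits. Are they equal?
D_KL(P||Q) = 0.1069 bits, D_KL(Q||P) = 0.1069 bits. Yes, in this case they are equal (although KL divergence is not symmetric in general).

D_KL(P||Q) = Σ P(x) log₂(P(x)/Q(x))

Computing term by term:
  P(1)·log₂(P(1)/Q(1)) = 0.0521·log₂(0.0521/0.0521) = 0.00000
  P(2)·log₂(P(2)/Q(2)) = 0.3925·log₂(0.3925/0.2408) = 0.27666
  P(3)·log₂(P(3)/Q(3)) = 0.2408·log₂(0.2408/0.3925) = -0.16973
  P(4)·log₂(P(4)/Q(4)) = 0.3146·log₂(0.3146/0.3146) = 0.00000

D_KL(P||Q) = 0.00000 + 0.27666 - 0.16973 + 0.00000 = 0.10693 ≈ 0.1069 bits

D_KL(Q||P) = Σ Q(x) log₂(Q(x)/P(x))

Computing term by term:
  Q(1)·log₂(Q(1)/P(1)) = 0.0521·log₂(0.0521/0.0521) = 0.00000
  Q(2)·log₂(Q(2)/P(2)) = 0.2408·log₂(0.2408/0.3925) = -0.16973
  Q(3)·log₂(Q(3)/P(3)) = 0.3925·log₂(0.3925/0.2408) = 0.27666
  Q(4)·log₂(Q(4)/P(4)) = 0.3146·log₂(0.3146/0.3146) = 0.00000

D_KL(Q||P) = 0.00000 - 0.16973 + 0.27666 + 0.00000 = 0.10693 ≈ 0.1069 bits

These ARE equal here. Q is P with outcomes relabeled (Q(2) = P(3), Q(3) = P(2)) by a relabeling that is its own inverse, so the two sums contain exactly the same terms in a different order. This is a special case — KL divergence is not symmetric in general: D_KL(P||Q) ≠ D_KL(Q||P) for most P, Q.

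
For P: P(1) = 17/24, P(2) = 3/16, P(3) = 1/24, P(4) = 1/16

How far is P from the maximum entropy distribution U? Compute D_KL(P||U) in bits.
0.7537 bits

U(i) = 1/4 for all i

D_KL(P||U) = Σ P(x) log₂(P(x) / (1/4))
           = Σ P(x) log₂(P(x)) + log₂(4)
           = log₂(4) - H(P)

H(P) = -Σ P(x) log₂(P(x)):
  -P(1)·log₂(P(1)) = -(17/24)·log₂(17/24) = 0.35240
  -P(2)·log₂(P(2)) = -(3/16)·log₂(3/16) = 0.45282
  -P(3)·log₂(P(3)) = -(1/24)·log₂(1/24) = 0.19104
  -P(4)·log₂(P(4)) = -(1/16)·log₂(1/16) = 0.25000
H(P) = 0.35240 + 0.45282 + 0.19104 + 0.25000 = 1.24626 bits

log₂(4) = 2.00000 bits

D_KL(P||U) = 2.00000 - 1.24626 = 0.75374 ≈ 0.7537 bits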